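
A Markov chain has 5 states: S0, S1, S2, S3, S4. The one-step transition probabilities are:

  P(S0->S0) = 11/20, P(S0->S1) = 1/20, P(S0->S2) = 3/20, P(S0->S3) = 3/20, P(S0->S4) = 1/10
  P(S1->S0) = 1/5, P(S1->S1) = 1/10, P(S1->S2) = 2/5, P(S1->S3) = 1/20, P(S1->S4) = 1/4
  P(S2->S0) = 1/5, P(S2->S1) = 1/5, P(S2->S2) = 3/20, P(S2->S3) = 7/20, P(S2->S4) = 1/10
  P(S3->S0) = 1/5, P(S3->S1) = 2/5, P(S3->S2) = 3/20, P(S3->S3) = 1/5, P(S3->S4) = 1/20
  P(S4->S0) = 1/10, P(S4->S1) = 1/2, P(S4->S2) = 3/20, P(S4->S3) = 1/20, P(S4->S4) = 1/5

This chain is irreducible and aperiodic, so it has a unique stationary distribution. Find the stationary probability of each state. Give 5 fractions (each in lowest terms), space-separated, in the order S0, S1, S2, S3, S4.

Answer: 1677/5851 6141/29255 11847/58510 4798/29255 1603/11702

Derivation:
The stationary distribution satisfies pi = pi * P, i.e.:
  pi_S0 = 11/20*pi_S0 + 1/5*pi_S1 + 1/5*pi_S2 + 1/5*pi_S3 + 1/10*pi_S4
  pi_S1 = 1/20*pi_S0 + 1/10*pi_S1 + 1/5*pi_S2 + 2/5*pi_S3 + 1/2*pi_S4
  pi_S2 = 3/20*pi_S0 + 2/5*pi_S1 + 3/20*pi_S2 + 3/20*pi_S3 + 3/20*pi_S4
  pi_S3 = 3/20*pi_S0 + 1/20*pi_S1 + 7/20*pi_S2 + 1/5*pi_S3 + 1/20*pi_S4
  pi_S4 = 1/10*pi_S0 + 1/4*pi_S1 + 1/10*pi_S2 + 1/20*pi_S3 + 1/5*pi_S4
with normalization: pi_S0 + pi_S1 + pi_S2 + pi_S3 + pi_S4 = 1.

Using the first 4 balance equations plus normalization, the linear system A*pi = b is:
  [-9/20, 1/5, 1/5, 1/5, 1/10] . pi = 0
  [1/20, -9/10, 1/5, 2/5, 1/2] . pi = 0
  [3/20, 2/5, -17/20, 3/20, 3/20] . pi = 0
  [3/20, 1/20, 7/20, -4/5, 1/20] . pi = 0
  [1, 1, 1, 1, 1] . pi = 1

Solving yields:
  pi_S0 = 1677/5851
  pi_S1 = 6141/29255
  pi_S2 = 11847/58510
  pi_S3 = 4798/29255
  pi_S4 = 1603/11702

Verification (pi * P):
  1677/5851*11/20 + 6141/29255*1/5 + 11847/58510*1/5 + 4798/29255*1/5 + 1603/11702*1/10 = 1677/5851 = pi_S0  (ok)
  1677/5851*1/20 + 6141/29255*1/10 + 11847/58510*1/5 + 4798/29255*2/5 + 1603/11702*1/2 = 6141/29255 = pi_S1  (ok)
  1677/5851*3/20 + 6141/29255*2/5 + 11847/58510*3/20 + 4798/29255*3/20 + 1603/11702*3/20 = 11847/58510 = pi_S2  (ok)
  1677/5851*3/20 + 6141/29255*1/20 + 11847/58510*7/20 + 4798/29255*1/5 + 1603/11702*1/20 = 4798/29255 = pi_S3  (ok)
  1677/5851*1/10 + 6141/29255*1/4 + 11847/58510*1/10 + 4798/29255*1/20 + 1603/11702*1/5 = 1603/11702 = pi_S4  (ok)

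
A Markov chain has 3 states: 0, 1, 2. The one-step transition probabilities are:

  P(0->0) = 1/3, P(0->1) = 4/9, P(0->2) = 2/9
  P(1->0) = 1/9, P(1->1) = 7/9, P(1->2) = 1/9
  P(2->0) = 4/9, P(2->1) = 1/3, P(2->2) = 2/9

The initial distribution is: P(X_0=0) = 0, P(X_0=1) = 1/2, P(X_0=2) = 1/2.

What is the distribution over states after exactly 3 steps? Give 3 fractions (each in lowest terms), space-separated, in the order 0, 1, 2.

Answer: 157/729 919/1458 25/162

Derivation:
Propagating the distribution step by step (d_{t+1} = d_t * P):
d_0 = (0=0, 1=1/2, 2=1/2)
  d_1[0] = 0*1/3 + 1/2*1/9 + 1/2*4/9 = 5/18
  d_1[1] = 0*4/9 + 1/2*7/9 + 1/2*1/3 = 5/9
  d_1[2] = 0*2/9 + 1/2*1/9 + 1/2*2/9 = 1/6
d_1 = (0=5/18, 1=5/9, 2=1/6)
  d_2[0] = 5/18*1/3 + 5/9*1/9 + 1/6*4/9 = 37/162
  d_2[1] = 5/18*4/9 + 5/9*7/9 + 1/6*1/3 = 11/18
  d_2[2] = 5/18*2/9 + 5/9*1/9 + 1/6*2/9 = 13/81
d_2 = (0=37/162, 1=11/18, 2=13/81)
  d_3[0] = 37/162*1/3 + 11/18*1/9 + 13/81*4/9 = 157/729
  d_3[1] = 37/162*4/9 + 11/18*7/9 + 13/81*1/3 = 919/1458
  d_3[2] = 37/162*2/9 + 11/18*1/9 + 13/81*2/9 = 25/162
d_3 = (0=157/729, 1=919/1458, 2=25/162)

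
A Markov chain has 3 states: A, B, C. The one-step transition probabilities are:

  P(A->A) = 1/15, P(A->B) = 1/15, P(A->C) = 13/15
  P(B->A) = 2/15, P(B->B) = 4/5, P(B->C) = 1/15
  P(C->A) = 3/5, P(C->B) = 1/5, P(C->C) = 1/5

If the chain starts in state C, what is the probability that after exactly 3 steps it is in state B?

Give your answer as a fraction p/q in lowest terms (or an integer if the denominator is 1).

Computing P^3 by repeated multiplication:
P^1 =
  A: [1/15, 1/15, 13/15]
  B: [2/15, 4/5, 1/15]
  C: [3/5, 1/5, 1/5]
P^2 =
  A: [8/15, 52/225, 53/225]
  B: [7/45, 149/225, 41/225]
  C: [14/75, 6/25, 43/75]
P^3 =
  A: [701/3375, 301/1125, 1771/3375]
  B: [26/125, 1946/3375, 727/3375]
  C: [437/1125, 359/1125, 329/1125]

(P^3)[C -> B] = 359/1125

Answer: 359/1125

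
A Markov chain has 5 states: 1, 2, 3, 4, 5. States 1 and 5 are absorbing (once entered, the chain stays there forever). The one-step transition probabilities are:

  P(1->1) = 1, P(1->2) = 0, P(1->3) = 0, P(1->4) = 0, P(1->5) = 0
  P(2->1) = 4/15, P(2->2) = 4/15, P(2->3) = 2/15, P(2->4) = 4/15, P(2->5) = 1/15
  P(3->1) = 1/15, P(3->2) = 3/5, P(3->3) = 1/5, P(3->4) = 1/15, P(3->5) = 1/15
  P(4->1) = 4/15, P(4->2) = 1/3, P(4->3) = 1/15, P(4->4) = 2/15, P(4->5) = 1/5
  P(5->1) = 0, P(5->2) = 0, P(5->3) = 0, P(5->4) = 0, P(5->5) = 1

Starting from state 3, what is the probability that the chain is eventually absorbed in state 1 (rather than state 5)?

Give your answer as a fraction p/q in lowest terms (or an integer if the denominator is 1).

Let a_i = P(absorbed in 1 | start in state i).
Boundary conditions: a_1 = 1, a_5 = 0.
For each transient state i, a_i = sum_j P(i->j) * a_j:
  a_2 = 4/15*a_1 + 4/15*a_2 + 2/15*a_3 + 4/15*a_4 + 1/15*a_5
  a_3 = 1/15*a_1 + 3/5*a_2 + 1/5*a_3 + 1/15*a_4 + 1/15*a_5
  a_4 = 4/15*a_1 + 1/3*a_2 + 1/15*a_3 + 2/15*a_4 + 1/5*a_5

Substituting a_1 = 1 and a_5 = 0, rearrange to (I - Q) a = r where r[i] = P(i -> 1):
  [11/15, -2/15, -4/15] . (a_2, a_3, a_4) = 4/15
  [-3/5, 4/5, -1/15] . (a_2, a_3, a_4) = 1/15
  [-1/3, -1/15, 13/15] . (a_2, a_3, a_4) = 4/15

Solving yields:
  a_2 = 170/237
  a_3 = 799/1185
  a_4 = 251/395

Starting state is 3, so the absorption probability is a_3 = 799/1185.

Answer: 799/1185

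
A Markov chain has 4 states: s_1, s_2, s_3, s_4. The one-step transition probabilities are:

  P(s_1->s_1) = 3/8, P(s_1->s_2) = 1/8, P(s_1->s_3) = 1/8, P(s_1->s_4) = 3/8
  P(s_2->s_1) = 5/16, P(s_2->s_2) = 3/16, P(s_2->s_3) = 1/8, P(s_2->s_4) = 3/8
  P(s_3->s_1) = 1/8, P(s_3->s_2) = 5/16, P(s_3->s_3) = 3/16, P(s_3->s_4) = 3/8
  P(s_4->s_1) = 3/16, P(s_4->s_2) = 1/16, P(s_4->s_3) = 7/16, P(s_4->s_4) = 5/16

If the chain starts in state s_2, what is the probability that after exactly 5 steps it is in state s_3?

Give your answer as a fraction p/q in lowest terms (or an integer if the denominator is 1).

Computing P^5 by repeated multiplication:
P^1 =
  s_1: [3/8, 1/8, 1/8, 3/8]
  s_2: [5/16, 3/16, 1/8, 3/8]
  s_3: [1/8, 5/16, 3/16, 3/8]
  s_4: [3/16, 1/16, 7/16, 5/16]
P^2 =
  s_1: [17/64, 17/128, 1/4, 45/128]
  s_2: [67/256, 35/256, 1/4, 45/128]
  s_3: [61/256, 5/32, 65/256, 45/128]
  s_4: [13/64, 49/256, 1/4, 91/256]
P^3 =
  s_1: [61/256, 81/512, 513/2048, 723/2048]
  s_2: [975/4096, 649/4096, 513/2048, 723/2048]
  s_3: [483/2048, 657/4096, 1027/4096, 723/2048]
  s_4: [479/2048, 331/2048, 1031/4096, 1445/4096]
P^4 =
  s_1: [7743/32768, 1309/8192, 257/1024, 11565/32768]
  s_2: [15485/65536, 10473/65536, 257/1024, 11565/32768]
  s_3: [15473/65536, 2621/16384, 16449/65536, 11565/32768]
  s_4: [15455/65536, 5251/32768, 257/1024, 23131/65536]
P^5 =
  s_1: [123781/524288, 83879/524288, 131585/524288, 185043/524288]
  s_2: [247561/1048576, 167759/1048576, 131585/524288, 185043/524288]
  s_3: [123773/524288, 167773/1048576, 263171/1048576, 185043/524288]
  s_4: [247529/1048576, 167787/1048576, 263175/1048576, 370085/1048576]

(P^5)[s_2 -> s_3] = 131585/524288

Answer: 131585/524288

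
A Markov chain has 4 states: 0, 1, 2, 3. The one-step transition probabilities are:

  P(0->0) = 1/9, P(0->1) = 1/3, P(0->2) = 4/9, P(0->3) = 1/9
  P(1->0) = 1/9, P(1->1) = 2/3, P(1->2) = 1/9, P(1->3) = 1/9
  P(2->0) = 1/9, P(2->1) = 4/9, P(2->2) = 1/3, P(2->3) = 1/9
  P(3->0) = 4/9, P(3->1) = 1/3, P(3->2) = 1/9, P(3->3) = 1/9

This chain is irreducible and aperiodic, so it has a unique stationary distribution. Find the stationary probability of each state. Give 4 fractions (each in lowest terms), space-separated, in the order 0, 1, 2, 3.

Answer: 4/27 101/189 13/63 1/9

Derivation:
The stationary distribution satisfies pi = pi * P, i.e.:
  pi_0 = 1/9*pi_0 + 1/9*pi_1 + 1/9*pi_2 + 4/9*pi_3
  pi_1 = 1/3*pi_0 + 2/3*pi_1 + 4/9*pi_2 + 1/3*pi_3
  pi_2 = 4/9*pi_0 + 1/9*pi_1 + 1/3*pi_2 + 1/9*pi_3
  pi_3 = 1/9*pi_0 + 1/9*pi_1 + 1/9*pi_2 + 1/9*pi_3
with normalization: pi_0 + pi_1 + pi_2 + pi_3 = 1.

Using the first 3 balance equations plus normalization, the linear system A*pi = b is:
  [-8/9, 1/9, 1/9, 4/9] . pi = 0
  [1/3, -1/3, 4/9, 1/3] . pi = 0
  [4/9, 1/9, -2/3, 1/9] . pi = 0
  [1, 1, 1, 1] . pi = 1

Solving yields:
  pi_0 = 4/27
  pi_1 = 101/189
  pi_2 = 13/63
  pi_3 = 1/9

Verification (pi * P):
  4/27*1/9 + 101/189*1/9 + 13/63*1/9 + 1/9*4/9 = 4/27 = pi_0  (ok)
  4/27*1/3 + 101/189*2/3 + 13/63*4/9 + 1/9*1/3 = 101/189 = pi_1  (ok)
  4/27*4/9 + 101/189*1/9 + 13/63*1/3 + 1/9*1/9 = 13/63 = pi_2  (ok)
  4/27*1/9 + 101/189*1/9 + 13/63*1/9 + 1/9*1/9 = 1/9 = pi_3  (ok)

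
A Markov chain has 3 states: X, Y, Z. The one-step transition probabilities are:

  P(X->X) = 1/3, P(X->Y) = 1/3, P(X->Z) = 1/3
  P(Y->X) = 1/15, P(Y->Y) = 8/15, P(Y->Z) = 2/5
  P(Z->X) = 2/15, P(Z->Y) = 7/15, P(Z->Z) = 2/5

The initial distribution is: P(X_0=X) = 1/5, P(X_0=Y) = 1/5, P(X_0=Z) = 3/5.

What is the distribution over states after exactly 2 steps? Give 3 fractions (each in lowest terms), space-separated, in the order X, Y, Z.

Propagating the distribution step by step (d_{t+1} = d_t * P):
d_0 = (X=1/5, Y=1/5, Z=3/5)
  d_1[X] = 1/5*1/3 + 1/5*1/15 + 3/5*2/15 = 4/25
  d_1[Y] = 1/5*1/3 + 1/5*8/15 + 3/5*7/15 = 34/75
  d_1[Z] = 1/5*1/3 + 1/5*2/5 + 3/5*2/5 = 29/75
d_1 = (X=4/25, Y=34/75, Z=29/75)
  d_2[X] = 4/25*1/3 + 34/75*1/15 + 29/75*2/15 = 152/1125
  d_2[Y] = 4/25*1/3 + 34/75*8/15 + 29/75*7/15 = 107/225
  d_2[Z] = 4/25*1/3 + 34/75*2/5 + 29/75*2/5 = 146/375
d_2 = (X=152/1125, Y=107/225, Z=146/375)

Answer: 152/1125 107/225 146/375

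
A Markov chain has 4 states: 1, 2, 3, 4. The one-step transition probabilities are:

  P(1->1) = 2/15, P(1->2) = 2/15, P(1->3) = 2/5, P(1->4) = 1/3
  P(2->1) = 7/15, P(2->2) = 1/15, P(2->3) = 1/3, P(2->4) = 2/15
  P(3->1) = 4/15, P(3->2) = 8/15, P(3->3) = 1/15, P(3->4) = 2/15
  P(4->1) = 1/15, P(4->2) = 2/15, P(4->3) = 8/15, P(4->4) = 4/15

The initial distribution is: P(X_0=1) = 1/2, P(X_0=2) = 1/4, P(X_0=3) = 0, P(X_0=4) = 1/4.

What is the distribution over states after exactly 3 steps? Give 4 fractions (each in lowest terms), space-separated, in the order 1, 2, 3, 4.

Propagating the distribution step by step (d_{t+1} = d_t * P):
d_0 = (1=1/2, 2=1/4, 3=0, 4=1/4)
  d_1[1] = 1/2*2/15 + 1/4*7/15 + 0*4/15 + 1/4*1/15 = 1/5
  d_1[2] = 1/2*2/15 + 1/4*1/15 + 0*8/15 + 1/4*2/15 = 7/60
  d_1[3] = 1/2*2/5 + 1/4*1/3 + 0*1/15 + 1/4*8/15 = 5/12
  d_1[4] = 1/2*1/3 + 1/4*2/15 + 0*2/15 + 1/4*4/15 = 4/15
d_1 = (1=1/5, 2=7/60, 3=5/12, 4=4/15)
  d_2[1] = 1/5*2/15 + 7/60*7/15 + 5/12*4/15 + 4/15*1/15 = 21/100
  d_2[2] = 1/5*2/15 + 7/60*1/15 + 5/12*8/15 + 4/15*2/15 = 263/900
  d_2[3] = 1/5*2/5 + 7/60*1/3 + 5/12*1/15 + 4/15*8/15 = 13/45
  d_2[4] = 1/5*1/3 + 7/60*2/15 + 5/12*2/15 + 4/15*4/15 = 47/225
d_2 = (1=21/100, 2=263/900, 3=13/45, 4=47/225)
  d_3[1] = 21/100*2/15 + 263/900*7/15 + 13/45*4/15 + 47/225*1/15 = 383/1500
  d_3[2] = 21/100*2/15 + 263/900*1/15 + 13/45*8/15 + 47/225*2/15 = 3097/13500
  d_3[3] = 21/100*2/5 + 263/900*1/3 + 13/45*1/15 + 47/225*8/15 = 4213/13500
  d_3[4] = 21/100*1/3 + 263/900*2/15 + 13/45*2/15 + 47/225*4/15 = 2743/13500
d_3 = (1=383/1500, 2=3097/13500, 3=4213/13500, 4=2743/13500)

Answer: 383/1500 3097/13500 4213/13500 2743/13500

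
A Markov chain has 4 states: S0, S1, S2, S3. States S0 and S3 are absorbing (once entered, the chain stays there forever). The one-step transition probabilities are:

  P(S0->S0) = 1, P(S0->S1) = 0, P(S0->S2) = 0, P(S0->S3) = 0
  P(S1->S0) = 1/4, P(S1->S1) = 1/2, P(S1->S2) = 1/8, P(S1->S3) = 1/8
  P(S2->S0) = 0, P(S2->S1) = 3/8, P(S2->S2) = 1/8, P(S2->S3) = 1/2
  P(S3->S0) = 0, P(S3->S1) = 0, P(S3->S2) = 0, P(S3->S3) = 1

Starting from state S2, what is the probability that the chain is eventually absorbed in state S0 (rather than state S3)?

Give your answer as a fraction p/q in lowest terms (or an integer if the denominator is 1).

Let a_i = P(absorbed in S0 | start in state i).
Boundary conditions: a_S0 = 1, a_S3 = 0.
For each transient state i, a_i = sum_j P(i->j) * a_j:
  a_S1 = 1/4*a_S0 + 1/2*a_S1 + 1/8*a_S2 + 1/8*a_S3
  a_S2 = 0*a_S0 + 3/8*a_S1 + 1/8*a_S2 + 1/2*a_S3

Substituting a_S0 = 1 and a_S3 = 0, rearrange to (I - Q) a = r where r[i] = P(i -> S0):
  [1/2, -1/8] . (a_S1, a_S2) = 1/4
  [-3/8, 7/8] . (a_S1, a_S2) = 0

Solving yields:
  a_S1 = 14/25
  a_S2 = 6/25

Starting state is S2, so the absorption probability is a_S2 = 6/25.

Answer: 6/25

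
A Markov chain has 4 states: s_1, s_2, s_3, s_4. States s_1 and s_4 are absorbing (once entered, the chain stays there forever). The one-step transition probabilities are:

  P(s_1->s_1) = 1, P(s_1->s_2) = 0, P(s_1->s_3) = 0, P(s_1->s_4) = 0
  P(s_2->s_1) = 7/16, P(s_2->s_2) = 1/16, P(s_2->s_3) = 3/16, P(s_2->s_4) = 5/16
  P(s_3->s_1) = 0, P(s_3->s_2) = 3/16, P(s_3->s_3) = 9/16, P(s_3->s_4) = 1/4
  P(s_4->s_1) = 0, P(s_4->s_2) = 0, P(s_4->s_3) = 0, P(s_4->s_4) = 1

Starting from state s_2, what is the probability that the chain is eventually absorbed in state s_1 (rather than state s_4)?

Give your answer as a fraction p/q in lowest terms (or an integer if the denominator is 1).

Let a_i = P(absorbed in s_1 | start in state i).
Boundary conditions: a_s_1 = 1, a_s_4 = 0.
For each transient state i, a_i = sum_j P(i->j) * a_j:
  a_s_2 = 7/16*a_s_1 + 1/16*a_s_2 + 3/16*a_s_3 + 5/16*a_s_4
  a_s_3 = 0*a_s_1 + 3/16*a_s_2 + 9/16*a_s_3 + 1/4*a_s_4

Substituting a_s_1 = 1 and a_s_4 = 0, rearrange to (I - Q) a = r where r[i] = P(i -> s_1):
  [15/16, -3/16] . (a_s_2, a_s_3) = 7/16
  [-3/16, 7/16] . (a_s_2, a_s_3) = 0

Solving yields:
  a_s_2 = 49/96
  a_s_3 = 7/32

Starting state is s_2, so the absorption probability is a_s_2 = 49/96.

Answer: 49/96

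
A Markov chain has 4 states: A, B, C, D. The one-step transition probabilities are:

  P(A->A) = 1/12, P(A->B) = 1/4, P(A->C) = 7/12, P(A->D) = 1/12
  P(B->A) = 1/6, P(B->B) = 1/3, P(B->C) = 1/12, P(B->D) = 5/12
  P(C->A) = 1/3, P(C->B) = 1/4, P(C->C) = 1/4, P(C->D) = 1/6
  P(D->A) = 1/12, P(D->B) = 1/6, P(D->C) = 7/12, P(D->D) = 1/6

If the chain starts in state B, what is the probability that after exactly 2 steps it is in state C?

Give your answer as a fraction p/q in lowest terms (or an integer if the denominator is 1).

Computing P^2 by repeated multiplication:
P^1 =
  A: [1/12, 1/4, 7/12, 1/12]
  B: [1/6, 1/3, 1/12, 5/12]
  C: [1/3, 1/4, 1/4, 1/6]
  D: [1/12, 1/6, 7/12, 1/6]
P^2 =
  A: [1/4, 19/72, 19/72, 2/9]
  B: [19/144, 35/144, 7/18, 17/72]
  C: [1/6, 37/144, 3/8, 29/144]
  D: [35/144, 1/4, 11/36, 29/144]

(P^2)[B -> C] = 7/18

Answer: 7/18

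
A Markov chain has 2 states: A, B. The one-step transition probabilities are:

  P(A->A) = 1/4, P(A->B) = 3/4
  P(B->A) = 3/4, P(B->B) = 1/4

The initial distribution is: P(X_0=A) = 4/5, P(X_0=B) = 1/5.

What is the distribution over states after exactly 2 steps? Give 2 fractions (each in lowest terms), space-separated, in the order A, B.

Answer: 23/40 17/40

Derivation:
Propagating the distribution step by step (d_{t+1} = d_t * P):
d_0 = (A=4/5, B=1/5)
  d_1[A] = 4/5*1/4 + 1/5*3/4 = 7/20
  d_1[B] = 4/5*3/4 + 1/5*1/4 = 13/20
d_1 = (A=7/20, B=13/20)
  d_2[A] = 7/20*1/4 + 13/20*3/4 = 23/40
  d_2[B] = 7/20*3/4 + 13/20*1/4 = 17/40
d_2 = (A=23/40, B=17/40)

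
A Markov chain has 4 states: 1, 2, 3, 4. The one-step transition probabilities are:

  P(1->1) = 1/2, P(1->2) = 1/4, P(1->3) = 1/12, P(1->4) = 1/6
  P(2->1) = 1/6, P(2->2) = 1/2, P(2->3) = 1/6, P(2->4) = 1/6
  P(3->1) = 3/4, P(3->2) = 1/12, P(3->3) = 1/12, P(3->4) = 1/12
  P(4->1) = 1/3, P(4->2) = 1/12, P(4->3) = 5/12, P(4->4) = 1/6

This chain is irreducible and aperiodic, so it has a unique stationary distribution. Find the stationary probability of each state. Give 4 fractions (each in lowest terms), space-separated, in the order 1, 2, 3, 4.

Answer: 288/677 179/677 106/677 104/677

Derivation:
The stationary distribution satisfies pi = pi * P, i.e.:
  pi_1 = 1/2*pi_1 + 1/6*pi_2 + 3/4*pi_3 + 1/3*pi_4
  pi_2 = 1/4*pi_1 + 1/2*pi_2 + 1/12*pi_3 + 1/12*pi_4
  pi_3 = 1/12*pi_1 + 1/6*pi_2 + 1/12*pi_3 + 5/12*pi_4
  pi_4 = 1/6*pi_1 + 1/6*pi_2 + 1/12*pi_3 + 1/6*pi_4
with normalization: pi_1 + pi_2 + pi_3 + pi_4 = 1.

Using the first 3 balance equations plus normalization, the linear system A*pi = b is:
  [-1/2, 1/6, 3/4, 1/3] . pi = 0
  [1/4, -1/2, 1/12, 1/12] . pi = 0
  [1/12, 1/6, -11/12, 5/12] . pi = 0
  [1, 1, 1, 1] . pi = 1

Solving yields:
  pi_1 = 288/677
  pi_2 = 179/677
  pi_3 = 106/677
  pi_4 = 104/677

Verification (pi * P):
  288/677*1/2 + 179/677*1/6 + 106/677*3/4 + 104/677*1/3 = 288/677 = pi_1  (ok)
  288/677*1/4 + 179/677*1/2 + 106/677*1/12 + 104/677*1/12 = 179/677 = pi_2  (ok)
  288/677*1/12 + 179/677*1/6 + 106/677*1/12 + 104/677*5/12 = 106/677 = pi_3  (ok)
  288/677*1/6 + 179/677*1/6 + 106/677*1/12 + 104/677*1/6 = 104/677 = pi_4  (ok)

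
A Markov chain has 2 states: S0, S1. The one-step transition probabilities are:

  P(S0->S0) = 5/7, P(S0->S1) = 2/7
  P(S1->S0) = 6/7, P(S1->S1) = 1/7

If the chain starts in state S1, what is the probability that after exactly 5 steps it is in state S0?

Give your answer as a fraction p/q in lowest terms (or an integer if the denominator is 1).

Computing P^5 by repeated multiplication:
P^1 =
  S0: [5/7, 2/7]
  S1: [6/7, 1/7]
P^2 =
  S0: [37/49, 12/49]
  S1: [36/49, 13/49]
P^3 =
  S0: [257/343, 86/343]
  S1: [258/343, 85/343]
P^4 =
  S0: [1801/2401, 600/2401]
  S1: [1800/2401, 601/2401]
P^5 =
  S0: [12605/16807, 4202/16807]
  S1: [12606/16807, 4201/16807]

(P^5)[S1 -> S0] = 12606/16807

Answer: 12606/16807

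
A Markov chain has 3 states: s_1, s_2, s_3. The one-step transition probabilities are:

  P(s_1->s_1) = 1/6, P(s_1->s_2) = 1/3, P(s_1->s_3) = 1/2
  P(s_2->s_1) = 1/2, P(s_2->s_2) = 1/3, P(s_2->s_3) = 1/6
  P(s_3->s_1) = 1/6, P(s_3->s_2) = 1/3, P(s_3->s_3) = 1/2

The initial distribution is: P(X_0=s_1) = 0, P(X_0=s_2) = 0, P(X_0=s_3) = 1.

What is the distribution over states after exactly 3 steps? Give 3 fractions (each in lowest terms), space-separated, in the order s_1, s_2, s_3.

Propagating the distribution step by step (d_{t+1} = d_t * P):
d_0 = (s_1=0, s_2=0, s_3=1)
  d_1[s_1] = 0*1/6 + 0*1/2 + 1*1/6 = 1/6
  d_1[s_2] = 0*1/3 + 0*1/3 + 1*1/3 = 1/3
  d_1[s_3] = 0*1/2 + 0*1/6 + 1*1/2 = 1/2
d_1 = (s_1=1/6, s_2=1/3, s_3=1/2)
  d_2[s_1] = 1/6*1/6 + 1/3*1/2 + 1/2*1/6 = 5/18
  d_2[s_2] = 1/6*1/3 + 1/3*1/3 + 1/2*1/3 = 1/3
  d_2[s_3] = 1/6*1/2 + 1/3*1/6 + 1/2*1/2 = 7/18
d_2 = (s_1=5/18, s_2=1/3, s_3=7/18)
  d_3[s_1] = 5/18*1/6 + 1/3*1/2 + 7/18*1/6 = 5/18
  d_3[s_2] = 5/18*1/3 + 1/3*1/3 + 7/18*1/3 = 1/3
  d_3[s_3] = 5/18*1/2 + 1/3*1/6 + 7/18*1/2 = 7/18
d_3 = (s_1=5/18, s_2=1/3, s_3=7/18)

Answer: 5/18 1/3 7/18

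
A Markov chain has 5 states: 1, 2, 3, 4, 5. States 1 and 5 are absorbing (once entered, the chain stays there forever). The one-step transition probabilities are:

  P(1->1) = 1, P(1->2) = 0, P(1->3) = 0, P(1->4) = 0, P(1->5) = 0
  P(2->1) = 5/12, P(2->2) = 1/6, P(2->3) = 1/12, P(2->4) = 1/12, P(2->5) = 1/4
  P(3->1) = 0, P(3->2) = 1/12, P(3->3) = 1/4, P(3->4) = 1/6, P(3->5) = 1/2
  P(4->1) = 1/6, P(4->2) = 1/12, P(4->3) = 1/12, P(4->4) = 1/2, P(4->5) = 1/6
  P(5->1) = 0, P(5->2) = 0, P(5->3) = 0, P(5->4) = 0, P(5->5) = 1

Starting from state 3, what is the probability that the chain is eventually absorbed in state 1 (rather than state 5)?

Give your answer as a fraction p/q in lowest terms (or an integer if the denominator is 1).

Answer: 41/251

Derivation:
Let a_i = P(absorbed in 1 | start in state i).
Boundary conditions: a_1 = 1, a_5 = 0.
For each transient state i, a_i = sum_j P(i->j) * a_j:
  a_2 = 5/12*a_1 + 1/6*a_2 + 1/12*a_3 + 1/12*a_4 + 1/4*a_5
  a_3 = 0*a_1 + 1/12*a_2 + 1/4*a_3 + 1/6*a_4 + 1/2*a_5
  a_4 = 1/6*a_1 + 1/12*a_2 + 1/12*a_3 + 1/2*a_4 + 1/6*a_5

Substituting a_1 = 1 and a_5 = 0, rearrange to (I - Q) a = r where r[i] = P(i -> 1):
  [5/6, -1/12, -1/12] . (a_2, a_3, a_4) = 5/12
  [-1/12, 3/4, -1/6] . (a_2, a_3, a_4) = 0
  [-1/12, -1/12, 1/2] . (a_2, a_3, a_4) = 1/6

Solving yields:
  a_2 = 141/251
  a_3 = 41/251
  a_4 = 114/251

Starting state is 3, so the absorption probability is a_3 = 41/251.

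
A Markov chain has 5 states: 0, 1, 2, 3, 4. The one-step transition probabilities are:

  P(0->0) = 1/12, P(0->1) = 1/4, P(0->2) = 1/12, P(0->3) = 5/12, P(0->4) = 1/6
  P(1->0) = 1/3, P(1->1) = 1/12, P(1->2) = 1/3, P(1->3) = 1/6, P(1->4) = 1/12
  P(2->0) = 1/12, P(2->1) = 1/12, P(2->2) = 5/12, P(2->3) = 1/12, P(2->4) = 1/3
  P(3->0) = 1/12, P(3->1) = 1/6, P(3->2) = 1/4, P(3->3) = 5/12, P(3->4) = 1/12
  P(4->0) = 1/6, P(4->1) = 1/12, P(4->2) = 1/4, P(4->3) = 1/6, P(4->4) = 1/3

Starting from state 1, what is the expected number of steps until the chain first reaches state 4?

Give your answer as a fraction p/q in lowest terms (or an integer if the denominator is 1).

Let h_i = expected steps to first reach 4 from state i.
Boundary: h_4 = 0.
First-step equations for the other states:
  h_0 = 1 + 1/12*h_0 + 1/4*h_1 + 1/12*h_2 + 5/12*h_3 + 1/6*h_4
  h_1 = 1 + 1/3*h_0 + 1/12*h_1 + 1/3*h_2 + 1/6*h_3 + 1/12*h_4
  h_2 = 1 + 1/12*h_0 + 1/12*h_1 + 5/12*h_2 + 1/12*h_3 + 1/3*h_4
  h_3 = 1 + 1/12*h_0 + 1/6*h_1 + 1/4*h_2 + 5/12*h_3 + 1/12*h_4

Substituting h_4 = 0 and rearranging gives the linear system (I - Q) h = 1:
  [11/12, -1/4, -1/12, -5/12] . (h_0, h_1, h_2, h_3) = 1
  [-1/3, 11/12, -1/3, -1/6] . (h_0, h_1, h_2, h_3) = 1
  [-1/12, -1/12, 7/12, -1/12] . (h_0, h_1, h_2, h_3) = 1
  [-1/12, -1/6, -1/4, 7/12] . (h_0, h_1, h_2, h_3) = 1

Solving yields:
  h_0 = 1110/191
  h_1 = 1116/191
  h_2 = 810/191
  h_3 = 1152/191

Starting state is 1, so the expected hitting time is h_1 = 1116/191.

Answer: 1116/191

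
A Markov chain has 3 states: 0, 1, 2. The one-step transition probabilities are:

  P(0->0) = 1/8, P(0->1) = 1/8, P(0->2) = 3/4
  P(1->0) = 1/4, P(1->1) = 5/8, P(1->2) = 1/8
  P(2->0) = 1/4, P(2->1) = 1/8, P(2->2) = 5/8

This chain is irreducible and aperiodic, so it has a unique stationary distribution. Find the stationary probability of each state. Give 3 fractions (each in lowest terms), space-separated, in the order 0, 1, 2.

Answer: 2/9 1/4 19/36

Derivation:
The stationary distribution satisfies pi = pi * P, i.e.:
  pi_0 = 1/8*pi_0 + 1/4*pi_1 + 1/4*pi_2
  pi_1 = 1/8*pi_0 + 5/8*pi_1 + 1/8*pi_2
  pi_2 = 3/4*pi_0 + 1/8*pi_1 + 5/8*pi_2
with normalization: pi_0 + pi_1 + pi_2 = 1.

Using the first 2 balance equations plus normalization, the linear system A*pi = b is:
  [-7/8, 1/4, 1/4] . pi = 0
  [1/8, -3/8, 1/8] . pi = 0
  [1, 1, 1] . pi = 1

Solving yields:
  pi_0 = 2/9
  pi_1 = 1/4
  pi_2 = 19/36

Verification (pi * P):
  2/9*1/8 + 1/4*1/4 + 19/36*1/4 = 2/9 = pi_0  (ok)
  2/9*1/8 + 1/4*5/8 + 19/36*1/8 = 1/4 = pi_1  (ok)
  2/9*3/4 + 1/4*1/8 + 19/36*5/8 = 19/36 = pi_2  (ok)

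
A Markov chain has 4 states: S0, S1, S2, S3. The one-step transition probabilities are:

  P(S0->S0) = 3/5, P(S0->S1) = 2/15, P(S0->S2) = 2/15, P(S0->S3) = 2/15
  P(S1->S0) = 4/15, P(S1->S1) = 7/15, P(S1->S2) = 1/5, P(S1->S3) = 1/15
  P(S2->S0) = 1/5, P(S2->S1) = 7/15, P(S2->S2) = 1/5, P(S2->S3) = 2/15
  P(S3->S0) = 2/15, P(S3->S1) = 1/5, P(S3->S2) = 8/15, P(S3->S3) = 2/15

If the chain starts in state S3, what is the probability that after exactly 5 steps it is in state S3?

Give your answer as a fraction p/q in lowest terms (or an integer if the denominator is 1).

Answer: 9388/84375

Derivation:
Computing P^5 by repeated multiplication:
P^1 =
  S0: [3/5, 2/15, 2/15, 2/15]
  S1: [4/15, 7/15, 1/5, 1/15]
  S2: [1/5, 7/15, 1/5, 2/15]
  S3: [2/15, 1/5, 8/15, 2/15]
P^2 =
  S0: [11/25, 52/225, 46/225, 28/225]
  S1: [1/3, 9/25, 46/225, 23/225]
  S2: [68/225, 82/225, 52/225, 23/225]
  S3: [58/225, 29/75, 53/225, 3/25]
P^3 =
  S0: [431/1125, 968/3375, 716/3375, 398/3375]
  S1: [1183/3375, 1108/3375, 143/675, 41/375]
  S2: [1142/3375, 127/375, 722/3375, 368/3375]
  S3: [361/1125, 1177/3375, 752/3375, 121/1125]
P^4 =
  S0: [6151/16875, 15568/50625, 10822/50625, 5782/50625]
  S1: [17962/50625, 16234/50625, 10787/50625, 5642/50625]
  S2: [17752/50625, 203/625, 10823/50625, 623/5625]
  S3: [17437/50625, 1862/5625, 3619/16875, 5573/50625]
P^5 =
  S0: [90793/253125, 238982/759375, 162332/759375, 85682/759375]
  S1: [270239/759375, 241997/759375, 54041/253125, 85016/759375]
  S2: [89741/253125, 243187/759375, 162158/759375, 349/3125]
  S3: [267682/759375, 244898/759375, 54101/253125, 9388/84375]

(P^5)[S3 -> S3] = 9388/84375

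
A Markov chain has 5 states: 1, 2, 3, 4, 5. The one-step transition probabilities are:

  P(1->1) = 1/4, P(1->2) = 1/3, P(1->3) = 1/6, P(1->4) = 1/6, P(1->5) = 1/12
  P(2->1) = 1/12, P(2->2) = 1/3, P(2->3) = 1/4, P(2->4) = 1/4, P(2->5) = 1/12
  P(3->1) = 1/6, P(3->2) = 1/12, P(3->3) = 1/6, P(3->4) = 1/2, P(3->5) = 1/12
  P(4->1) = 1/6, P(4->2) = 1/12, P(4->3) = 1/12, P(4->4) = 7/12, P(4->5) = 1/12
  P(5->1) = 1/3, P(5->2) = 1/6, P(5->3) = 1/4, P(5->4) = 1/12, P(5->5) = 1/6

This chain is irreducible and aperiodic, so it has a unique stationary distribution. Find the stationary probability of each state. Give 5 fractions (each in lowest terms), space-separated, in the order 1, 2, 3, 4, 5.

The stationary distribution satisfies pi = pi * P, i.e.:
  pi_1 = 1/4*pi_1 + 1/12*pi_2 + 1/6*pi_3 + 1/6*pi_4 + 1/3*pi_5
  pi_2 = 1/3*pi_1 + 1/3*pi_2 + 1/12*pi_3 + 1/12*pi_4 + 1/6*pi_5
  pi_3 = 1/6*pi_1 + 1/4*pi_2 + 1/6*pi_3 + 1/12*pi_4 + 1/4*pi_5
  pi_4 = 1/6*pi_1 + 1/4*pi_2 + 1/2*pi_3 + 7/12*pi_4 + 1/12*pi_5
  pi_5 = 1/12*pi_1 + 1/12*pi_2 + 1/12*pi_3 + 1/12*pi_4 + 1/6*pi_5
with normalization: pi_1 + pi_2 + pi_3 + pi_4 + pi_5 = 1.

Using the first 4 balance equations plus normalization, the linear system A*pi = b is:
  [-3/4, 1/12, 1/6, 1/6, 1/3] . pi = 0
  [1/3, -2/3, 1/12, 1/12, 1/6] . pi = 0
  [1/6, 1/4, -5/6, 1/12, 1/4] . pi = 0
  [1/6, 1/4, 1/2, -5/12, 1/12] . pi = 0
  [1, 1, 1, 1, 1] . pi = 1

Solving yields:
  pi_1 = 2/11
  pi_2 = 2/11
  pi_3 = 19/121
  pi_4 = 47/121
  pi_5 = 1/11

Verification (pi * P):
  2/11*1/4 + 2/11*1/12 + 19/121*1/6 + 47/121*1/6 + 1/11*1/3 = 2/11 = pi_1  (ok)
  2/11*1/3 + 2/11*1/3 + 19/121*1/12 + 47/121*1/12 + 1/11*1/6 = 2/11 = pi_2  (ok)
  2/11*1/6 + 2/11*1/4 + 19/121*1/6 + 47/121*1/12 + 1/11*1/4 = 19/121 = pi_3  (ok)
  2/11*1/6 + 2/11*1/4 + 19/121*1/2 + 47/121*7/12 + 1/11*1/12 = 47/121 = pi_4  (ok)
  2/11*1/12 + 2/11*1/12 + 19/121*1/12 + 47/121*1/12 + 1/11*1/6 = 1/11 = pi_5  (ok)

Answer: 2/11 2/11 19/121 47/121 1/11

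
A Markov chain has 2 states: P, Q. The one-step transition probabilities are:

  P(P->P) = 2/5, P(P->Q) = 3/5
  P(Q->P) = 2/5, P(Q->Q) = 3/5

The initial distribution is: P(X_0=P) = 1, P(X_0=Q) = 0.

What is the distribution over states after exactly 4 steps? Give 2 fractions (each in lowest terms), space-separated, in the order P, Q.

Propagating the distribution step by step (d_{t+1} = d_t * P):
d_0 = (P=1, Q=0)
  d_1[P] = 1*2/5 + 0*2/5 = 2/5
  d_1[Q] = 1*3/5 + 0*3/5 = 3/5
d_1 = (P=2/5, Q=3/5)
  d_2[P] = 2/5*2/5 + 3/5*2/5 = 2/5
  d_2[Q] = 2/5*3/5 + 3/5*3/5 = 3/5
d_2 = (P=2/5, Q=3/5)
  d_3[P] = 2/5*2/5 + 3/5*2/5 = 2/5
  d_3[Q] = 2/5*3/5 + 3/5*3/5 = 3/5
d_3 = (P=2/5, Q=3/5)
  d_4[P] = 2/5*2/5 + 3/5*2/5 = 2/5
  d_4[Q] = 2/5*3/5 + 3/5*3/5 = 3/5
d_4 = (P=2/5, Q=3/5)

Answer: 2/5 3/5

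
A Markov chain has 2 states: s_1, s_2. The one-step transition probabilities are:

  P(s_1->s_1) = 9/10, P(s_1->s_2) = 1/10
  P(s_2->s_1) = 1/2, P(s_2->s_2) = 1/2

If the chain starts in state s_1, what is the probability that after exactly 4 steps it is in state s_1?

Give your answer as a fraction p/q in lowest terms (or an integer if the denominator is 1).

Computing P^4 by repeated multiplication:
P^1 =
  s_1: [9/10, 1/10]
  s_2: [1/2, 1/2]
P^2 =
  s_1: [43/50, 7/50]
  s_2: [7/10, 3/10]
P^3 =
  s_1: [211/250, 39/250]
  s_2: [39/50, 11/50]
P^4 =
  s_1: [1047/1250, 203/1250]
  s_2: [203/250, 47/250]

(P^4)[s_1 -> s_1] = 1047/1250

Answer: 1047/1250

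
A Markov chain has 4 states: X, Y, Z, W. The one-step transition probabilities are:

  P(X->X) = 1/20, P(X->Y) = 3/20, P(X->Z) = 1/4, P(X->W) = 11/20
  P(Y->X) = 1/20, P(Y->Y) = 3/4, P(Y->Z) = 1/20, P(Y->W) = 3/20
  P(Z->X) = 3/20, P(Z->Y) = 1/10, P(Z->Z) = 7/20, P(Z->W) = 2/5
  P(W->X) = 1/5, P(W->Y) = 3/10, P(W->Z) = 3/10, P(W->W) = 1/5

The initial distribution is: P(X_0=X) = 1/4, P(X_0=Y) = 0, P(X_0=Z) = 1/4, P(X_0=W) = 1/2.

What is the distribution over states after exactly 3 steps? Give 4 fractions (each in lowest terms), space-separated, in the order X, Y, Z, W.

Propagating the distribution step by step (d_{t+1} = d_t * P):
d_0 = (X=1/4, Y=0, Z=1/4, W=1/2)
  d_1[X] = 1/4*1/20 + 0*1/20 + 1/4*3/20 + 1/2*1/5 = 3/20
  d_1[Y] = 1/4*3/20 + 0*3/4 + 1/4*1/10 + 1/2*3/10 = 17/80
  d_1[Z] = 1/4*1/4 + 0*1/20 + 1/4*7/20 + 1/2*3/10 = 3/10
  d_1[W] = 1/4*11/20 + 0*3/20 + 1/4*2/5 + 1/2*1/5 = 27/80
d_1 = (X=3/20, Y=17/80, Z=3/10, W=27/80)
  d_2[X] = 3/20*1/20 + 17/80*1/20 + 3/10*3/20 + 27/80*1/5 = 209/1600
  d_2[Y] = 3/20*3/20 + 17/80*3/4 + 3/10*1/10 + 27/80*3/10 = 501/1600
  d_2[Z] = 3/20*1/4 + 17/80*1/20 + 3/10*7/20 + 27/80*3/10 = 407/1600
  d_2[W] = 3/20*11/20 + 17/80*3/20 + 3/10*2/5 + 27/80*1/5 = 483/1600
d_2 = (X=209/1600, Y=501/1600, Z=407/1600, W=483/1600)
  d_3[X] = 209/1600*1/20 + 501/1600*1/20 + 407/1600*3/20 + 483/1600*1/5 = 3863/32000
  d_3[Y] = 209/1600*3/20 + 501/1600*3/4 + 407/1600*1/10 + 483/1600*3/10 = 5927/16000
  d_3[Z] = 209/1600*1/4 + 501/1600*1/20 + 407/1600*7/20 + 483/1600*3/10 = 7293/32000
  d_3[W] = 209/1600*11/20 + 501/1600*3/20 + 407/1600*2/5 + 483/1600*1/5 = 899/3200
d_3 = (X=3863/32000, Y=5927/16000, Z=7293/32000, W=899/3200)

Answer: 3863/32000 5927/16000 7293/32000 899/3200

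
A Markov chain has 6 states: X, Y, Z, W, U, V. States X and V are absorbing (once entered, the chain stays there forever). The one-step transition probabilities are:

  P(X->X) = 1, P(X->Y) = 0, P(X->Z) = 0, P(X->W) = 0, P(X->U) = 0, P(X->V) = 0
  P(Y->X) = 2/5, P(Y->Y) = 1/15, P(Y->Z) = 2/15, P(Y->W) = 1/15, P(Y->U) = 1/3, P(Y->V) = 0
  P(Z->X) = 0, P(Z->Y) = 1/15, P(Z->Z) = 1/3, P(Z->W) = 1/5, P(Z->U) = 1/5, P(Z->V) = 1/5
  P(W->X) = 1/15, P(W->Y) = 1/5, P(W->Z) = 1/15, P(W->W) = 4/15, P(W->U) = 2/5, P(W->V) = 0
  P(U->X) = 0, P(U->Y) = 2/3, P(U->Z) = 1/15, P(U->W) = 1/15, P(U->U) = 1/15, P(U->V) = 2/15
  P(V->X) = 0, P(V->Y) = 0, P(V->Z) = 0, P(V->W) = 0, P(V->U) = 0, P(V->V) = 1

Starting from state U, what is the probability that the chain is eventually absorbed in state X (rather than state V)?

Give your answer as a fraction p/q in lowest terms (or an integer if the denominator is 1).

Let a_i = P(absorbed in X | start in state i).
Boundary conditions: a_X = 1, a_V = 0.
For each transient state i, a_i = sum_j P(i->j) * a_j:
  a_Y = 2/5*a_X + 1/15*a_Y + 2/15*a_Z + 1/15*a_W + 1/3*a_U + 0*a_V
  a_Z = 0*a_X + 1/15*a_Y + 1/3*a_Z + 1/5*a_W + 1/5*a_U + 1/5*a_V
  a_W = 1/15*a_X + 1/5*a_Y + 1/15*a_Z + 4/15*a_W + 2/5*a_U + 0*a_V
  a_U = 0*a_X + 2/3*a_Y + 1/15*a_Z + 1/15*a_W + 1/15*a_U + 2/15*a_V

Substituting a_X = 1 and a_V = 0, rearrange to (I - Q) a = r where r[i] = P(i -> X):
  [14/15, -2/15, -1/15, -1/3] . (a_Y, a_Z, a_W, a_U) = 2/5
  [-1/15, 2/3, -1/5, -1/5] . (a_Y, a_Z, a_W, a_U) = 0
  [-1/5, -1/15, 11/15, -2/5] . (a_Y, a_Z, a_W, a_U) = 1/15
  [-2/3, -1/15, -1/15, 14/15] . (a_Y, a_Z, a_W, a_U) = 0

Solving yields:
  a_Y = 2149/2781
  a_Z = 5287/11124
  a_W = 7691/11124
  a_U = 7067/11124

Starting state is U, so the absorption probability is a_U = 7067/11124.

Answer: 7067/11124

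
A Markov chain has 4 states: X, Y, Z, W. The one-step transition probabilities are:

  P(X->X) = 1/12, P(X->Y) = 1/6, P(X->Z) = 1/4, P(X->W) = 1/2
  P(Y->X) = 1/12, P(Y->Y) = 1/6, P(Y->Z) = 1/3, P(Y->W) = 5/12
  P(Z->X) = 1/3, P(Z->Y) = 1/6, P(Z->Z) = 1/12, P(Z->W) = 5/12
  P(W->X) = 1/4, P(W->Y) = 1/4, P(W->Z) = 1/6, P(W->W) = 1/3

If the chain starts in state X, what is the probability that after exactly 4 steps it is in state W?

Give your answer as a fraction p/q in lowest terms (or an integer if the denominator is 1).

Computing P^4 by repeated multiplication:
P^1 =
  X: [1/12, 1/6, 1/4, 1/2]
  Y: [1/12, 1/6, 1/3, 5/12]
  Z: [1/3, 1/6, 1/12, 5/12]
  W: [1/4, 1/4, 1/6, 1/3]
P^2 =
  X: [11/48, 5/24, 13/72, 55/144]
  Y: [17/72, 29/144, 25/144, 7/18]
  Z: [25/144, 29/144, 31/144, 59/144]
  W: [13/72, 7/36, 31/144, 59/144]
P^3 =
  X: [83/432, 343/1728, 355/1728, 349/864]
  Y: [331/1728, 43/216, 355/1728, 349/864]
  Z: [355/1728, 347/1728, 85/432, 343/864]
  W: [355/1728, 347/1728, 113/576, 229/576]
P^4 =
  X: [4189/20736, 2077/10368, 1373/6912, 1379/3456]
  Y: [4189/20736, 2077/10368, 515/2592, 8273/20736]
  Z: [515/2592, 2071/10368, 4165/20736, 8309/20736]
  W: [1373/6912, 1381/6912, 2083/10368, 2077/5184]

(P^4)[X -> W] = 1379/3456

Answer: 1379/3456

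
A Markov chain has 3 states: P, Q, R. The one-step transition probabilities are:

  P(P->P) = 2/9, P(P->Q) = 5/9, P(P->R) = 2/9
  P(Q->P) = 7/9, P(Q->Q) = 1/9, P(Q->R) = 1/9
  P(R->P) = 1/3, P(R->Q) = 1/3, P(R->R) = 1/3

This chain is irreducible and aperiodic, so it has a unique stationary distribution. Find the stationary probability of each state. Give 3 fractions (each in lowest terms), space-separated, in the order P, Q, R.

The stationary distribution satisfies pi = pi * P, i.e.:
  pi_P = 2/9*pi_P + 7/9*pi_Q + 1/3*pi_R
  pi_Q = 5/9*pi_P + 1/9*pi_Q + 1/3*pi_R
  pi_R = 2/9*pi_P + 1/9*pi_Q + 1/3*pi_R
with normalization: pi_P + pi_Q + pi_R = 1.

Using the first 2 balance equations plus normalization, the linear system A*pi = b is:
  [-7/9, 7/9, 1/3] . pi = 0
  [5/9, -8/9, 1/3] . pi = 0
  [1, 1, 1] . pi = 1

Solving yields:
  pi_P = 15/34
  pi_Q = 6/17
  pi_R = 7/34

Verification (pi * P):
  15/34*2/9 + 6/17*7/9 + 7/34*1/3 = 15/34 = pi_P  (ok)
  15/34*5/9 + 6/17*1/9 + 7/34*1/3 = 6/17 = pi_Q  (ok)
  15/34*2/9 + 6/17*1/9 + 7/34*1/3 = 7/34 = pi_R  (ok)

Answer: 15/34 6/17 7/34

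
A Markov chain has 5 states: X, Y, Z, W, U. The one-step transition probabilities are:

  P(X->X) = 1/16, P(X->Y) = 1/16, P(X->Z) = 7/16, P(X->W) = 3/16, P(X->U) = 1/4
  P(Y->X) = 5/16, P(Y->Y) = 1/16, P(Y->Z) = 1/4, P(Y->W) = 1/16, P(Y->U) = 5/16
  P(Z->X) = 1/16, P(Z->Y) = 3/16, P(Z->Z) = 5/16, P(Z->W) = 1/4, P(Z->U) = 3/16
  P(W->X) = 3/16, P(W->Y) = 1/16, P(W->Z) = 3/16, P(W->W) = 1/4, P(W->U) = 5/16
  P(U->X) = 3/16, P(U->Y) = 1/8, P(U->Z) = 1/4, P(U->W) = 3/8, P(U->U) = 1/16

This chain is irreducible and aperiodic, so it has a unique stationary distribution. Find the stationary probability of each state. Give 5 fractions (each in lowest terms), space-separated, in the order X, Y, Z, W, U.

Answer: 6122/41393 4590/41393 23163/82786 20431/82786 8884/41393

Derivation:
The stationary distribution satisfies pi = pi * P, i.e.:
  pi_X = 1/16*pi_X + 5/16*pi_Y + 1/16*pi_Z + 3/16*pi_W + 3/16*pi_U
  pi_Y = 1/16*pi_X + 1/16*pi_Y + 3/16*pi_Z + 1/16*pi_W + 1/8*pi_U
  pi_Z = 7/16*pi_X + 1/4*pi_Y + 5/16*pi_Z + 3/16*pi_W + 1/4*pi_U
  pi_W = 3/16*pi_X + 1/16*pi_Y + 1/4*pi_Z + 1/4*pi_W + 3/8*pi_U
  pi_U = 1/4*pi_X + 5/16*pi_Y + 3/16*pi_Z + 5/16*pi_W + 1/16*pi_U
with normalization: pi_X + pi_Y + pi_Z + pi_W + pi_U = 1.

Using the first 4 balance equations plus normalization, the linear system A*pi = b is:
  [-15/16, 5/16, 1/16, 3/16, 3/16] . pi = 0
  [1/16, -15/16, 3/16, 1/16, 1/8] . pi = 0
  [7/16, 1/4, -11/16, 3/16, 1/4] . pi = 0
  [3/16, 1/16, 1/4, -3/4, 3/8] . pi = 0
  [1, 1, 1, 1, 1] . pi = 1

Solving yields:
  pi_X = 6122/41393
  pi_Y = 4590/41393
  pi_Z = 23163/82786
  pi_W = 20431/82786
  pi_U = 8884/41393

Verification (pi * P):
  6122/41393*1/16 + 4590/41393*5/16 + 23163/82786*1/16 + 20431/82786*3/16 + 8884/41393*3/16 = 6122/41393 = pi_X  (ok)
  6122/41393*1/16 + 4590/41393*1/16 + 23163/82786*3/16 + 20431/82786*1/16 + 8884/41393*1/8 = 4590/41393 = pi_Y  (ok)
  6122/41393*7/16 + 4590/41393*1/4 + 23163/82786*5/16 + 20431/82786*3/16 + 8884/41393*1/4 = 23163/82786 = pi_Z  (ok)
  6122/41393*3/16 + 4590/41393*1/16 + 23163/82786*1/4 + 20431/82786*1/4 + 8884/41393*3/8 = 20431/82786 = pi_W  (ok)
  6122/41393*1/4 + 4590/41393*5/16 + 23163/82786*3/16 + 20431/82786*5/16 + 8884/41393*1/16 = 8884/41393 = pi_U  (ok)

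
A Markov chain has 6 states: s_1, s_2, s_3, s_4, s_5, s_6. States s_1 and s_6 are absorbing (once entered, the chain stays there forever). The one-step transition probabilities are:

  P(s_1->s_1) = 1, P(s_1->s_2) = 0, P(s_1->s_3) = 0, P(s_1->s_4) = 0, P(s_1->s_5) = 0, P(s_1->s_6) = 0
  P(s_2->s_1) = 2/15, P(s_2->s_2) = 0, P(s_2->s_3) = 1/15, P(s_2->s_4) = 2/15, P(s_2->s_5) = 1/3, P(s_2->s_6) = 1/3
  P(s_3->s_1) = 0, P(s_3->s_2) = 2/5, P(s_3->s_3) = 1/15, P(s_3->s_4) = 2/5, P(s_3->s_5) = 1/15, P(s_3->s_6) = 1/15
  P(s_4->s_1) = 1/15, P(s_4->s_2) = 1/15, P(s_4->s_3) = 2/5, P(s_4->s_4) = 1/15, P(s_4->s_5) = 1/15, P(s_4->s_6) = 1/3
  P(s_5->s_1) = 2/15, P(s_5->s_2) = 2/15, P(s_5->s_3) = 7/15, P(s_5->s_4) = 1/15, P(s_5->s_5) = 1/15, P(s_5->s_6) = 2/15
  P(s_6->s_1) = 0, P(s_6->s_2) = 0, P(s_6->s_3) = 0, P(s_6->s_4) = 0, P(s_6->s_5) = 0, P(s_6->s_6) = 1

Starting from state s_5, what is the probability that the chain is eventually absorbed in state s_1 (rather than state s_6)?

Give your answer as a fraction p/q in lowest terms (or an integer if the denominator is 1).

Answer: 7406/23355

Derivation:
Let a_i = P(absorbed in s_1 | start in state i).
Boundary conditions: a_s_1 = 1, a_s_6 = 0.
For each transient state i, a_i = sum_j P(i->j) * a_j:
  a_s_2 = 2/15*a_s_1 + 0*a_s_2 + 1/15*a_s_3 + 2/15*a_s_4 + 1/3*a_s_5 + 1/3*a_s_6
  a_s_3 = 0*a_s_1 + 2/5*a_s_2 + 1/15*a_s_3 + 2/5*a_s_4 + 1/15*a_s_5 + 1/15*a_s_6
  a_s_4 = 1/15*a_s_1 + 1/15*a_s_2 + 2/5*a_s_3 + 1/15*a_s_4 + 1/15*a_s_5 + 1/3*a_s_6
  a_s_5 = 2/15*a_s_1 + 2/15*a_s_2 + 7/15*a_s_3 + 1/15*a_s_4 + 1/15*a_s_5 + 2/15*a_s_6

Substituting a_s_1 = 1 and a_s_6 = 0, rearrange to (I - Q) a = r where r[i] = P(i -> s_1):
  [1, -1/15, -2/15, -1/3] . (a_s_2, a_s_3, a_s_4, a_s_5) = 2/15
  [-2/5, 14/15, -2/5, -1/15] . (a_s_2, a_s_3, a_s_4, a_s_5) = 0
  [-1/15, -2/5, 14/15, -1/15] . (a_s_2, a_s_3, a_s_4, a_s_5) = 1/15
  [-2/15, -7/15, -1/15, 14/15] . (a_s_2, a_s_3, a_s_4, a_s_5) = 2/15

Solving yields:
  a_s_2 = 6623/23355
  a_s_3 = 5527/23355
  a_s_4 = 5039/23355
  a_s_5 = 7406/23355

Starting state is s_5, so the absorption probability is a_s_5 = 7406/23355.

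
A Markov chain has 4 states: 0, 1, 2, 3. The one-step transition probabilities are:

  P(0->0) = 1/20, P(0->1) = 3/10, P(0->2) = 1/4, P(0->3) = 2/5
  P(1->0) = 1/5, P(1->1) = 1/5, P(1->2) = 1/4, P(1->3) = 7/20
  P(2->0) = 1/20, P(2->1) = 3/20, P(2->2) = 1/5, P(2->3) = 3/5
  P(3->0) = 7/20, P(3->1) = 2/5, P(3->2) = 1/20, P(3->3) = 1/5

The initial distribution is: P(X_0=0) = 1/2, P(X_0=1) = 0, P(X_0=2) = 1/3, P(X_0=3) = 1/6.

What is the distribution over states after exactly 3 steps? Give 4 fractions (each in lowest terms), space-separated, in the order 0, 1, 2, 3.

Propagating the distribution step by step (d_{t+1} = d_t * P):
d_0 = (0=1/2, 1=0, 2=1/3, 3=1/6)
  d_1[0] = 1/2*1/20 + 0*1/5 + 1/3*1/20 + 1/6*7/20 = 1/10
  d_1[1] = 1/2*3/10 + 0*1/5 + 1/3*3/20 + 1/6*2/5 = 4/15
  d_1[2] = 1/2*1/4 + 0*1/4 + 1/3*1/5 + 1/6*1/20 = 1/5
  d_1[3] = 1/2*2/5 + 0*7/20 + 1/3*3/5 + 1/6*1/5 = 13/30
d_1 = (0=1/10, 1=4/15, 2=1/5, 3=13/30)
  d_2[0] = 1/10*1/20 + 4/15*1/5 + 1/5*1/20 + 13/30*7/20 = 11/50
  d_2[1] = 1/10*3/10 + 4/15*1/5 + 1/5*3/20 + 13/30*2/5 = 43/150
  d_2[2] = 1/10*1/4 + 4/15*1/4 + 1/5*1/5 + 13/30*1/20 = 23/150
  d_2[3] = 1/10*2/5 + 4/15*7/20 + 1/5*3/5 + 13/30*1/5 = 17/50
d_2 = (0=11/50, 1=43/150, 2=23/150, 3=17/50)
  d_3[0] = 11/50*1/20 + 43/150*1/5 + 23/150*1/20 + 17/50*7/20 = 39/200
  d_3[1] = 11/50*3/10 + 43/150*1/5 + 23/150*3/20 + 17/50*2/5 = 847/3000
  d_3[2] = 11/50*1/4 + 43/150*1/4 + 23/150*1/5 + 17/50*1/20 = 523/3000
  d_3[3] = 11/50*2/5 + 43/150*7/20 + 23/150*3/5 + 17/50*1/5 = 209/600
d_3 = (0=39/200, 1=847/3000, 2=523/3000, 3=209/600)

Answer: 39/200 847/3000 523/3000 209/600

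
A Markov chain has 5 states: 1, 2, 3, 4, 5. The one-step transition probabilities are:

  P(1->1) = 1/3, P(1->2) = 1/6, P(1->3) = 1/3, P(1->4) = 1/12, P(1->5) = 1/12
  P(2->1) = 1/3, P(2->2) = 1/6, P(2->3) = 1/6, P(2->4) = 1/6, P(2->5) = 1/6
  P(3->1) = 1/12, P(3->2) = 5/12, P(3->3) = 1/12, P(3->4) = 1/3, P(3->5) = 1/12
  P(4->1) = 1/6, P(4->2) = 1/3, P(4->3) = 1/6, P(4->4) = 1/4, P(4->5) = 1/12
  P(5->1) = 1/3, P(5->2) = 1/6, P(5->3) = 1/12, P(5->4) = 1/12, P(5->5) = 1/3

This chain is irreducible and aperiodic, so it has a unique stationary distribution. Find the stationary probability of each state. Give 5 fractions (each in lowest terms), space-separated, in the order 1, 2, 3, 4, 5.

The stationary distribution satisfies pi = pi * P, i.e.:
  pi_1 = 1/3*pi_1 + 1/3*pi_2 + 1/12*pi_3 + 1/6*pi_4 + 1/3*pi_5
  pi_2 = 1/6*pi_1 + 1/6*pi_2 + 5/12*pi_3 + 1/3*pi_4 + 1/6*pi_5
  pi_3 = 1/3*pi_1 + 1/6*pi_2 + 1/12*pi_3 + 1/6*pi_4 + 1/12*pi_5
  pi_4 = 1/12*pi_1 + 1/6*pi_2 + 1/3*pi_3 + 1/4*pi_4 + 1/12*pi_5
  pi_5 = 1/12*pi_1 + 1/6*pi_2 + 1/12*pi_3 + 1/12*pi_4 + 1/3*pi_5
with normalization: pi_1 + pi_2 + pi_3 + pi_4 + pi_5 = 1.

Using the first 4 balance equations plus normalization, the linear system A*pi = b is:
  [-2/3, 1/3, 1/12, 1/6, 1/3] . pi = 0
  [1/6, -5/6, 5/12, 1/3, 1/6] . pi = 0
  [1/3, 1/6, -11/12, 1/6, 1/12] . pi = 0
  [1/12, 1/6, 1/3, -3/4, 1/12] . pi = 0
  [1, 1, 1, 1, 1] . pi = 1

Solving yields:
  pi_1 = 83/322
  pi_2 = 39/161
  pi_3 = 265/1449
  pi_4 = 173/966
  pi_5 = 200/1449

Verification (pi * P):
  83/322*1/3 + 39/161*1/3 + 265/1449*1/12 + 173/966*1/6 + 200/1449*1/3 = 83/322 = pi_1  (ok)
  83/322*1/6 + 39/161*1/6 + 265/1449*5/12 + 173/966*1/3 + 200/1449*1/6 = 39/161 = pi_2  (ok)
  83/322*1/3 + 39/161*1/6 + 265/1449*1/12 + 173/966*1/6 + 200/1449*1/12 = 265/1449 = pi_3  (ok)
  83/322*1/12 + 39/161*1/6 + 265/1449*1/3 + 173/966*1/4 + 200/1449*1/12 = 173/966 = pi_4  (ok)
  83/322*1/12 + 39/161*1/6 + 265/1449*1/12 + 173/966*1/12 + 200/1449*1/3 = 200/1449 = pi_5  (ok)

Answer: 83/322 39/161 265/1449 173/966 200/1449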